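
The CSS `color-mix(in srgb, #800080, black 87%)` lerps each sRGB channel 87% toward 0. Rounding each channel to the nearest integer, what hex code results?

#110011

#800080 is rgb(128, 0, 128).
Lerp each channel 87% toward 0:
  R: 128 − 111.36 = 16.64 → 17
  G: 0 + 0.87×(0−0) = 0 + 0 = 0 → 0
  B: 128 + 0.87×(0−128) = 128 − 111.36 = 16.64 → 17
rgb(17, 0, 17) = #110011.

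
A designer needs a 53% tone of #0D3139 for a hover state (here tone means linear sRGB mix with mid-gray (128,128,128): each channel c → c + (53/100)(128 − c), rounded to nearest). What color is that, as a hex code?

#0D3139 is rgb(13, 49, 57).
Per channel, c → c + 0.53(128 − c):
  R: 13 + 60.95 = 73.95 → 74
  G: 49 + 41.87 = 90.87 → 91
  B: 57 + 0.53×(128−57) = 57 + 37.63 = 94.63 → 95
rgb(74, 91, 95) = #4A5B5F.

#4A5B5F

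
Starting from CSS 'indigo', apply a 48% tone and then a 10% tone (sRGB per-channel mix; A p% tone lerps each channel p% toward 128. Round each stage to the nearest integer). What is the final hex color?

#674481

CSS indigo is rgb(75, 0, 130).
Lerp each channel 48% toward 128:
  R: 75 + 0.48×(128−75) = 75 + 25.44 = 100.44 → 100
  G: 0 + 0.48×(128−0) = 0 + 61.44 = 61.44 → 61
  B: 130 − 0.96 = 129.04 → 129
After the tone: rgb(100, 61, 129) = #643D81.
Lerp each channel 10% toward 128:
  R: 100 + 0.1×(128−100) = 100 + 2.8 = 102.8 → 103
  G: 61 + 0.1×(128−61) = 61 + 6.7 = 67.7 → 68
  B: 129 − 0.1 = 128.9 → 129
rgb(103, 68, 129) = #674481.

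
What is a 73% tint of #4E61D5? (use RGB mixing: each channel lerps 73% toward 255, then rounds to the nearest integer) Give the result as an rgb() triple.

rgb(207, 212, 244)

#4E61D5 is rgb(78, 97, 213).
Per channel, c → c + 0.73(255 − c):
  R: 78 + 129.21 = 207.21 → 207
  G: 97 + 115.34 = 212.34 → 212
  B: 213 + 0.73×(255−213) = 213 + 30.66 = 243.66 → 244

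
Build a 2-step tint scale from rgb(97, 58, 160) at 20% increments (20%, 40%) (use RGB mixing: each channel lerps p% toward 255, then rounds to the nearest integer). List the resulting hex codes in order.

#8161B3, #A089C6

20%: (97 + 31.6 = 128.6→129, 58 + 39.4 = 97.4→97, 160 + 19 = 179→179) → #8161B3
40%: (97 + 63.2 = 160.2→160, 58 + 78.8 = 136.8→137, 160 + 38 = 198→198) → #A089C6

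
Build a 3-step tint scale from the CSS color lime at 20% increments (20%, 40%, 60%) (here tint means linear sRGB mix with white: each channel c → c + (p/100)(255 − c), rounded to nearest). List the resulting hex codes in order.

CSS lime is rgb(0, 255, 0).
20%: (0 + 51 = 51→51, 255→255, 0 + 51 = 51→51) → #33FF33
40%: (0 + 102 = 102→102, 255→255, 0 + 102 = 102→102) → #66FF66
60%: (0 + 153 = 153→153, 255→255, 0 + 153 = 153→153) → #99FF99

#33FF33, #66FF66, #99FF99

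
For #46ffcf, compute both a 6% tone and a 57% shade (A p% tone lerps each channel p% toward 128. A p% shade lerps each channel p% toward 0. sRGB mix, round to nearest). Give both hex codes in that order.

#46ffcf is rgb(70, 255, 207).
6% tone:
  R: 70 + 3.48 = 73.48 → 73
  G: 255 + 0.06×(128−255) = 255 − 7.62 = 247.38 → 247
  B: 207 − 4.74 = 202.26 → 202
  → #49f7ca
57% shade:
  R: 70 − 39.9 = 30.1 → 30
  G: 255 − 145.35 = 109.65 → 110
  B: 207 + 0.57×(0−207) = 207 − 117.99 = 89.01 → 89
  → #1e6e59

#49f7ca, #1e6e59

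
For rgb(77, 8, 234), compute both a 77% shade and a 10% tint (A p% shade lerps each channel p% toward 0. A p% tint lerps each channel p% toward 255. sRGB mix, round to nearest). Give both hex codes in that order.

77% shade:
  R: 77 + 0.77×(0−77) = 77 − 59.29 = 17.71 → 18
  G: 8 − 6.16 = 1.84 → 2
  B: 234 + 0.77×(0−234) = 234 − 180.18 = 53.82 → 54
  → #120236
10% tint:
  R: 77 + 0.1×(255−77) = 77 + 17.8 = 94.8 → 95
  G: 8 + 0.1×(255−8) = 8 + 24.7 = 32.7 → 33
  B: 234 + 0.1×(255−234) = 234 + 2.1 = 236.1 → 236
  → #5F21EC

#120236, #5F21EC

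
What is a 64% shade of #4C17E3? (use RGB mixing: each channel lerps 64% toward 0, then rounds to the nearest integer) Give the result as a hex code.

#1B0852

#4C17E3 is rgb(76, 23, 227).
Per channel, c → c + 0.64(0 − c):
  R: 76 − 48.64 = 27.36 → 27
  G: 23 + 0.64×(0−23) = 23 − 14.72 = 8.28 → 8
  B: 227 + 0.64×(0−227) = 227 − 145.28 = 81.72 → 82
rgb(27, 8, 82) = #1B0852.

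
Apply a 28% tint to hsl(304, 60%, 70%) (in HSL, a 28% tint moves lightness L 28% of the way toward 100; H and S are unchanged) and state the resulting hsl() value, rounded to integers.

hsl(304, 60%, 78%)

L moves 28% from 70 toward 100: 70 + 8.4 = 78.4 → 78.
H and S are unchanged.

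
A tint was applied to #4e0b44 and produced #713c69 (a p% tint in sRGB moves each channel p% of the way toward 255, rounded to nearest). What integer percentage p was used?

20%

#4e0b44 is rgb(78, 11, 68); #713c69 is rgb(113, 60, 105).
On the G channel (widest range): 60 ≈ 11 + (p/100)(255 − 11), so p ≈ 100×(60 − 11)/(255 − 11) = 4900/244 = 20.08.
p = 20 reproduces all three channels after rounding.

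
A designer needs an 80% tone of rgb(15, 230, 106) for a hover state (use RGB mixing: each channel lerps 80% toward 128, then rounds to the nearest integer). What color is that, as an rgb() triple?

Lerp each channel 80% toward 128:
  R: 15 + 0.8×(128−15) = 15 + 90.4 = 105.4 → 105
  G: 230 − 81.6 = 148.4 → 148
  B: 106 + 17.6 = 123.6 → 124

rgb(105, 148, 124)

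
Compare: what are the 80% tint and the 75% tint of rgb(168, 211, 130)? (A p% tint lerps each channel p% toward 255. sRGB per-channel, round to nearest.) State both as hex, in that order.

#EEF6E6, #E9F4E0

80% tint:
  R: 168 + 0.8×(255−168) = 168 + 69.6 = 237.6 → 238
  G: 211 + 35.2 = 246.2 → 246
  B: 130 + 0.8×(255−130) = 130 + 100 = 230 → 230
  → #EEF6E6
75% tint:
  R: 168 + 65.25 = 233.25 → 233
  G: 211 + 0.75×(255−211) = 211 + 33 = 244 → 244
  B: 130 + 0.75×(255−130) = 130 + 93.75 = 223.75 → 224
  → #E9F4E0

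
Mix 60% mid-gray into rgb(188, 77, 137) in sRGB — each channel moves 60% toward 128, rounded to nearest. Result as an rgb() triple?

Per channel, c → c + 0.6(128 − c):
  R: 188 − 36 = 152 → 152
  G: 77 + 0.6×(128−77) = 77 + 30.6 = 107.6 → 108
  B: 137 − 5.4 = 131.6 → 132

rgb(152, 108, 132)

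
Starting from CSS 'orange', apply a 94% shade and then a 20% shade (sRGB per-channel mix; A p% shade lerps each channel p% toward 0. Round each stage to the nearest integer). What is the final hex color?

CSS orange is rgb(255, 165, 0).
Per channel, c → c + 0.94(0 − c):
  R: 255 − 239.7 = 15.3 → 15
  G: 165 + 0.94×(0−165) = 165 − 155.1 = 9.9 → 10
  B: 0 + 0.94×(0−0) = 0 + 0 = 0 → 0
After the shade: rgb(15, 10, 0) = #0f0a00.
A 20% shade moves each channel 20% toward 0:
  R: 15 − 3 = 12 → 12
  G: 10 + 0.2×(0−10) = 10 − 2 = 8 → 8
  B: 0 + 0.2×(0−0) = 0 + 0 = 0 → 0
rgb(12, 8, 0) = #0c0800.

#0c0800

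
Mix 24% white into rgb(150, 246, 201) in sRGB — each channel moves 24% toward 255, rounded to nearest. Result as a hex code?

#aff8d6

Lerp each channel 24% toward 255:
  R: 150 + 25.2 = 175.2 → 175
  G: 246 + 2.16 = 248.16 → 248
  B: 201 + 12.96 = 213.96 → 214
rgb(175, 248, 214) = #aff8d6.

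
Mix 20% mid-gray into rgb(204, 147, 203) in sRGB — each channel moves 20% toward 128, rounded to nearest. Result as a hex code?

#BD8FBC

Per channel, c → c + 0.2(128 − c):
  R: 204 + 0.2×(128−204) = 204 − 15.2 = 188.8 → 189
  G: 147 − 3.8 = 143.2 → 143
  B: 203 + 0.2×(128−203) = 203 − 15 = 188 → 188
rgb(189, 143, 188) = #BD8FBC.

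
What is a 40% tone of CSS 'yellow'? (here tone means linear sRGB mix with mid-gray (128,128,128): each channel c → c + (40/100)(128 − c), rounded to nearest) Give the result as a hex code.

CSS yellow is rgb(255, 255, 0).
A 40% tone moves each channel 40% toward 128:
  R: 255 − 50.8 = 204.2 → 204
  G: 255 + 0.4×(128−255) = 255 − 50.8 = 204.2 → 204
  B: 0 + 0.4×(128−0) = 0 + 51.2 = 51.2 → 51
rgb(204, 204, 51) = #CCCC33.

#CCCC33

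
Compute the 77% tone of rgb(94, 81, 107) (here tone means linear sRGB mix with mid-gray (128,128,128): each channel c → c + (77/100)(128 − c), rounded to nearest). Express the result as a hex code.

#78757B

Lerp each channel 77% toward 128:
  R: 94 + 26.18 = 120.18 → 120
  G: 81 + 36.19 = 117.19 → 117
  B: 107 + 16.17 = 123.17 → 123
rgb(120, 117, 123) = #78757B.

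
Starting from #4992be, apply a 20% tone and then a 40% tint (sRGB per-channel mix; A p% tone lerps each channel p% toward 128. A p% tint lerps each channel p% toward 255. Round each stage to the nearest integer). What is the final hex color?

#4992be is rgb(73, 146, 190).
Lerp each channel 20% toward 128:
  R: 73 + 0.2×(128−73) = 73 + 11 = 84 → 84
  G: 146 + 0.2×(128−146) = 146 − 3.6 = 142.4 → 142
  B: 190 + 0.2×(128−190) = 190 − 12.4 = 177.6 → 178
After the tone: rgb(84, 142, 178) = #548eb2.
A 40% tint moves each channel 40% toward 255:
  R: 84 + 0.4×(255−84) = 84 + 68.4 = 152.4 → 152
  G: 142 + 45.2 = 187.2 → 187
  B: 178 + 0.4×(255−178) = 178 + 30.8 = 208.8 → 209
rgb(152, 187, 209) = #98bbd1.

#98bbd1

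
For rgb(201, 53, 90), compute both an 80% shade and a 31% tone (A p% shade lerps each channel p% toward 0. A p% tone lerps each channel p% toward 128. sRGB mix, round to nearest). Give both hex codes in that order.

#280b12, #b24c66

80% shade:
  R: 201 + 0.8×(0−201) = 201 − 160.8 = 40.2 → 40
  G: 53 + 0.8×(0−53) = 53 − 42.4 = 10.6 → 11
  B: 90 − 72 = 18 → 18
  → #280b12
31% tone:
  R: 201 + 0.31×(128−201) = 201 − 22.63 = 178.37 → 178
  G: 53 + 0.31×(128−53) = 53 + 23.25 = 76.25 → 76
  B: 90 + 11.78 = 101.78 → 102
  → #b24c66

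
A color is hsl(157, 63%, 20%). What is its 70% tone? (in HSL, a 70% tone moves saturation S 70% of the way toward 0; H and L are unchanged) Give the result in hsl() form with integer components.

hsl(157, 19%, 20%)

S moves 70% from 63 toward 0: 63 − 44.1 = 18.9 → 19.
H and L are unchanged.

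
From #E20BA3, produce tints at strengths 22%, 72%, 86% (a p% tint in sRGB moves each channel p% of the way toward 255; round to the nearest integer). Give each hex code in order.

#E20BA3 is rgb(226, 11, 163).
22%: (226 + 6.38 = 232.38→232, 11 + 53.68 = 64.68→65, 163 + 20.24 = 183.24→183) → #E841B7
72%: (226 + 20.88 = 246.88→247, 11 + 175.68 = 186.68→187, 163 + 66.24 = 229.24→229) → #F7BBE5
86%: (226 + 24.94 = 250.94→251, 11 + 209.84 = 220.84→221, 163 + 79.12 = 242.12→242) → #FBDDF2

#E841B7, #F7BBE5, #FBDDF2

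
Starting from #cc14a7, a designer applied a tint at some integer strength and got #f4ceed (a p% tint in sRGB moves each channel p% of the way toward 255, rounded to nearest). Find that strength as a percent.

79%

#cc14a7 is rgb(204, 20, 167); #f4ceed is rgb(244, 206, 237).
On the G channel (widest range): 206 ≈ 20 + (p/100)(255 − 20), so p ≈ 100×(206 − 20)/(255 − 20) = 18600/235 = 79.15.
p = 79 reproduces all three channels after rounding.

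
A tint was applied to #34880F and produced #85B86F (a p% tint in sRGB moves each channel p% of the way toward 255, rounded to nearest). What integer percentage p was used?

#34880F is rgb(52, 136, 15); #85B86F is rgb(133, 184, 111).
On the B channel (widest range): 111 ≈ 15 + (p/100)(255 − 15), so p ≈ 100×(111 − 15)/(255 − 15) = 9600/240 = 40.00.
p = 40 reproduces all three channels after rounding.

40%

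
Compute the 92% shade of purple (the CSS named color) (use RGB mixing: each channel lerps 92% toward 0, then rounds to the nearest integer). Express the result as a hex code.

#0A000A

CSS purple is rgb(128, 0, 128).
Per channel, c → c + 0.92(0 − c):
  R: 128 + 0.92×(0−128) = 128 − 117.76 = 10.24 → 10
  G: 0 + 0 = 0 → 0
  B: 128 + 0.92×(0−128) = 128 − 117.76 = 10.24 → 10
rgb(10, 0, 10) = #0A000A.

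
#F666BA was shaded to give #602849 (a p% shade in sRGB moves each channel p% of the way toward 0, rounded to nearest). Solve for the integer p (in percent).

61%

#F666BA is rgb(246, 102, 186); #602849 is rgb(96, 40, 73).
On the R channel (widest range): 96 ≈ 246 + (p/100)(0 − 246), so p ≈ 100×(96 − 246)/(0 − 246) = -15000/-246 = 60.98.
p = 61 reproduces all three channels after rounding.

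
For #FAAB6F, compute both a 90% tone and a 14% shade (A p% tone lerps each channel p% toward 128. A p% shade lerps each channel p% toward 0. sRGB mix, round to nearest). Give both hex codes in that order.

#8C847E, #D7935F

#FAAB6F is rgb(250, 171, 111).
90% tone:
  R: 250 − 109.8 = 140.2 → 140
  G: 171 − 38.7 = 132.3 → 132
  B: 111 + 0.9×(128−111) = 111 + 15.3 = 126.3 → 126
  → #8C847E
14% shade:
  R: 250 + 0.14×(0−250) = 250 − 35 = 215 → 215
  G: 171 + 0.14×(0−171) = 171 − 23.94 = 147.06 → 147
  B: 111 + 0.14×(0−111) = 111 − 15.54 = 95.46 → 95
  → #D7935F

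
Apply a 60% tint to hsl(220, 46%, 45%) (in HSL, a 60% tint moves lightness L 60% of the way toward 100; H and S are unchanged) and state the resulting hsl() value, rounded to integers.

L moves 60% from 45 toward 100: 45 + 33 = 78 → 78.
H and S are unchanged.

hsl(220, 46%, 78%)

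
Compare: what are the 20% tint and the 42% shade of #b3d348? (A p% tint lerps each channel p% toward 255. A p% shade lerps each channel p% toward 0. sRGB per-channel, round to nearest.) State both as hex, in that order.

#b3d348 is rgb(179, 211, 72).
20% tint:
  R: 179 + 0.2×(255−179) = 179 + 15.2 = 194.2 → 194
  G: 211 + 0.2×(255−211) = 211 + 8.8 = 219.8 → 220
  B: 72 + 0.2×(255−72) = 72 + 36.6 = 108.6 → 109
  → #c2dc6d
42% shade:
  R: 179 + 0.42×(0−179) = 179 − 75.18 = 103.82 → 104
  G: 211 − 88.62 = 122.38 → 122
  B: 72 + 0.42×(0−72) = 72 − 30.24 = 41.76 → 42
  → #687a2a

#c2dc6d, #687a2a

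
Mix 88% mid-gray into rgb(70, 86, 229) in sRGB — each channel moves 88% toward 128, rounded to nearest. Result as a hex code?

Per channel, c → c + 0.88(128 − c):
  R: 70 + 0.88×(128−70) = 70 + 51.04 = 121.04 → 121
  G: 86 + 0.88×(128−86) = 86 + 36.96 = 122.96 → 123
  B: 229 + 0.88×(128−229) = 229 − 88.88 = 140.12 → 140
rgb(121, 123, 140) = #797B8C.

#797B8C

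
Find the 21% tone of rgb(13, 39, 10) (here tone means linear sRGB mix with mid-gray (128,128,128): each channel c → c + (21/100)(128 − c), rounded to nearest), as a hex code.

Lerp each channel 21% toward 128:
  R: 13 + 0.21×(128−13) = 13 + 24.15 = 37.15 → 37
  G: 39 + 0.21×(128−39) = 39 + 18.69 = 57.69 → 58
  B: 10 + 0.21×(128−10) = 10 + 24.78 = 34.78 → 35
rgb(37, 58, 35) = #253A23.

#253A23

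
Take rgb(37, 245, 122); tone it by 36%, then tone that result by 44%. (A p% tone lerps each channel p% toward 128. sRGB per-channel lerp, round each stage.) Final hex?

#60aa7e

Lerp each channel 36% toward 128:
  R: 37 + 0.36×(128−37) = 37 + 32.76 = 69.76 → 70
  G: 245 + 0.36×(128−245) = 245 − 42.12 = 202.88 → 203
  B: 122 + 0.36×(128−122) = 122 + 2.16 = 124.16 → 124
After the tone: rgb(70, 203, 124) = #46cb7c.
Lerp each channel 44% toward 128:
  R: 70 + 25.52 = 95.52 → 96
  G: 203 + 0.44×(128−203) = 203 − 33 = 170 → 170
  B: 124 + 0.44×(128−124) = 124 + 1.76 = 125.76 → 126
rgb(96, 170, 126) = #60aa7e.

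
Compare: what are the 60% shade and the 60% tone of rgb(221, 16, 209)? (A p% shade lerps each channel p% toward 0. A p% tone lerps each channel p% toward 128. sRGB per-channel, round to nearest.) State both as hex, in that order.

#580654, #A553A0

60% shade:
  R: 221 + 0.6×(0−221) = 221 − 132.6 = 88.4 → 88
  G: 16 + 0.6×(0−16) = 16 − 9.6 = 6.4 → 6
  B: 209 + 0.6×(0−209) = 209 − 125.4 = 83.6 → 84
  → #580654
60% tone:
  R: 221 − 55.8 = 165.2 → 165
  G: 16 + 67.2 = 83.2 → 83
  B: 209 + 0.6×(128−209) = 209 − 48.6 = 160.4 → 160
  → #A553A0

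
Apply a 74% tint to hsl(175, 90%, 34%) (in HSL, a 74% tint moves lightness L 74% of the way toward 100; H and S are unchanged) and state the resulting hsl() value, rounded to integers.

hsl(175, 90%, 83%)

L moves 74% from 34 toward 100: 34 + 48.84 = 82.84 → 83.
H and S are unchanged.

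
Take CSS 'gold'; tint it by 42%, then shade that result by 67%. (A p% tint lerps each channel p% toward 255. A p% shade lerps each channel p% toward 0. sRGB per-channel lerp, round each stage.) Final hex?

CSS gold is rgb(255, 215, 0).
Lerp each channel 42% toward 255:
  R: 255 + 0 = 255 → 255
  G: 215 + 0.42×(255−215) = 215 + 16.8 = 231.8 → 232
  B: 0 + 0.42×(255−0) = 0 + 107.1 = 107.1 → 107
After the tint: rgb(255, 232, 107) = #ffe86b.
Lerp each channel 67% toward 0:
  R: 255 + 0.67×(0−255) = 255 − 170.85 = 84.15 → 84
  G: 232 + 0.67×(0−232) = 232 − 155.44 = 76.56 → 77
  B: 107 − 71.69 = 35.31 → 35
rgb(84, 77, 35) = #544d23.

#544d23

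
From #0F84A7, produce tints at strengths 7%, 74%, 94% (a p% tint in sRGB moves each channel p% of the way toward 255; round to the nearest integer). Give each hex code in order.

#0F84A7 is rgb(15, 132, 167).
7%: (15 + 16.8 = 31.8→32, 132 + 8.61 = 140.61→141, 167 + 6.16 = 173.16→173) → #208DAD
74%: (15 + 177.6 = 192.6→193, 132 + 91.02 = 223.02→223, 167 + 65.12 = 232.12→232) → #C1DFE8
94%: (15 + 225.6 = 240.6→241, 132 + 115.62 = 247.62→248, 167 + 82.72 = 249.72→250) → #F1F8FA

#208DAD, #C1DFE8, #F1F8FA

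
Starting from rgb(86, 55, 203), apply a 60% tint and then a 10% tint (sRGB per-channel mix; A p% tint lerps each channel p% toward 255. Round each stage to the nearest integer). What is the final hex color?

#C2B7EC

Per channel, c → c + 0.6(255 − c):
  R: 86 + 0.6×(255−86) = 86 + 101.4 = 187.4 → 187
  G: 55 + 120 = 175 → 175
  B: 203 + 0.6×(255−203) = 203 + 31.2 = 234.2 → 234
After the tint: rgb(187, 175, 234) = #BBAFEA.
A 10% tint moves each channel 10% toward 255:
  R: 187 + 0.1×(255−187) = 187 + 6.8 = 193.8 → 194
  G: 175 + 8 = 183 → 183
  B: 234 + 2.1 = 236.1 → 236
rgb(194, 183, 236) = #C2B7EC.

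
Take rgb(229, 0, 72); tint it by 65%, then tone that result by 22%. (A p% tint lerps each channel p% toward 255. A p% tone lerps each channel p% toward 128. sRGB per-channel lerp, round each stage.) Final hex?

Per channel, c → c + 0.65(255 − c):
  R: 229 + 0.65×(255−229) = 229 + 16.9 = 245.9 → 246
  G: 0 + 0.65×(255−0) = 0 + 165.75 = 165.75 → 166
  B: 72 + 0.65×(255−72) = 72 + 118.95 = 190.95 → 191
After the tint: rgb(246, 166, 191) = #f6a6bf.
A 22% tone moves each channel 22% toward 128:
  R: 246 − 25.96 = 220.04 → 220
  G: 166 + 0.22×(128−166) = 166 − 8.36 = 157.64 → 158
  B: 191 − 13.86 = 177.14 → 177
rgb(220, 158, 177) = #dc9eb1.

#dc9eb1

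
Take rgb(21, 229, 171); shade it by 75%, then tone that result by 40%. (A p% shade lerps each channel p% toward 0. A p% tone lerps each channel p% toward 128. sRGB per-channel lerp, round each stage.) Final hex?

#36554D

Per channel, c → c + 0.75(0 − c):
  R: 21 + 0.75×(0−21) = 21 − 15.75 = 5.25 → 5
  G: 229 + 0.75×(0−229) = 229 − 171.75 = 57.25 → 57
  B: 171 + 0.75×(0−171) = 171 − 128.25 = 42.75 → 43
After the shade: rgb(5, 57, 43) = #05392B.
Per channel, c → c + 0.4(128 − c):
  R: 5 + 49.2 = 54.2 → 54
  G: 57 + 28.4 = 85.4 → 85
  B: 43 + 0.4×(128−43) = 43 + 34 = 77 → 77
rgb(54, 85, 77) = #36554D.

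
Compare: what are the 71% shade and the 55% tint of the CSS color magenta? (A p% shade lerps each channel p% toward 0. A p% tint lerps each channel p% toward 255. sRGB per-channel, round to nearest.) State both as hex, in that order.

CSS magenta is rgb(255, 0, 255).
71% shade:
  R: 255 + 0.71×(0−255) = 255 − 181.05 = 73.95 → 74
  G: 0 + 0 = 0 → 0
  B: 255 + 0.71×(0−255) = 255 − 181.05 = 73.95 → 74
  → #4A004A
55% tint:
  R: 255 + 0.55×(255−255) = 255 + 0 = 255 → 255
  G: 0 + 0.55×(255−0) = 0 + 140.25 = 140.25 → 140
  B: 255 + 0 = 255 → 255
  → #FF8CFF

#4A004A, #FF8CFF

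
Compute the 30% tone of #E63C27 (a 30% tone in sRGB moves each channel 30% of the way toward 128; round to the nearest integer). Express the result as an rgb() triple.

#E63C27 is rgb(230, 60, 39).
Lerp each channel 30% toward 128:
  R: 230 + 0.3×(128−230) = 230 − 30.6 = 199.4 → 199
  G: 60 + 20.4 = 80.4 → 80
  B: 39 + 0.3×(128−39) = 39 + 26.7 = 65.7 → 66

rgb(199, 80, 66)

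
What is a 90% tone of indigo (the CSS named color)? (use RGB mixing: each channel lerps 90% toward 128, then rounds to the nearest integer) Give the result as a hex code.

CSS indigo is rgb(75, 0, 130).
Per channel, c → c + 0.9(128 − c):
  R: 75 + 47.7 = 122.7 → 123
  G: 0 + 115.2 = 115.2 → 115
  B: 130 + 0.9×(128−130) = 130 − 1.8 = 128.2 → 128
rgb(123, 115, 128) = #7b7380.

#7b7380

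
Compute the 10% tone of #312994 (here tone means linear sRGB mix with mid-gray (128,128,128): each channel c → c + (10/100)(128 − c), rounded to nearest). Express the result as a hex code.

#393292

#312994 is rgb(49, 41, 148).
A 10% tone moves each channel 10% toward 128:
  R: 49 + 7.9 = 56.9 → 57
  G: 41 + 0.1×(128−41) = 41 + 8.7 = 49.7 → 50
  B: 148 − 2 = 146 → 146
rgb(57, 50, 146) = #393292.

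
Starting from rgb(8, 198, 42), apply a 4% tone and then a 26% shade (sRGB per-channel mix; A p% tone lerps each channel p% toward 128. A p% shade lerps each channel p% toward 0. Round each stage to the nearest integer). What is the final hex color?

#0A9021

A 4% tone moves each channel 4% toward 128:
  R: 8 + 0.04×(128−8) = 8 + 4.8 = 12.8 → 13
  G: 198 − 2.8 = 195.2 → 195
  B: 42 + 0.04×(128−42) = 42 + 3.44 = 45.44 → 45
After the tone: rgb(13, 195, 45) = #0DC32D.
A 26% shade moves each channel 26% toward 0:
  R: 13 − 3.38 = 9.62 → 10
  G: 195 + 0.26×(0−195) = 195 − 50.7 = 144.3 → 144
  B: 45 − 11.7 = 33.3 → 33
rgb(10, 144, 33) = #0A9021.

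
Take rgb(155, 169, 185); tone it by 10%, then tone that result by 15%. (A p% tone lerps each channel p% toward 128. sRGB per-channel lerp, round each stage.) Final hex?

Lerp each channel 10% toward 128:
  R: 155 + 0.1×(128−155) = 155 − 2.7 = 152.3 → 152
  G: 169 + 0.1×(128−169) = 169 − 4.1 = 164.9 → 165
  B: 185 − 5.7 = 179.3 → 179
After the tone: rgb(152, 165, 179) = #98A5B3.
Per channel, c → c + 0.15(128 − c):
  R: 152 + 0.15×(128−152) = 152 − 3.6 = 148.4 → 148
  G: 165 − 5.55 = 159.45 → 159
  B: 179 − 7.65 = 171.35 → 171
rgb(148, 159, 171) = #949FAB.

#949FAB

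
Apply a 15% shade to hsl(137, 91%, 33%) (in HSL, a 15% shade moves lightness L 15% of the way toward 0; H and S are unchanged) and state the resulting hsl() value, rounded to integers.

L moves 15% from 33 toward 0: 33 − 4.95 = 28.05 → 28.
H and S are unchanged.

hsl(137, 91%, 28%)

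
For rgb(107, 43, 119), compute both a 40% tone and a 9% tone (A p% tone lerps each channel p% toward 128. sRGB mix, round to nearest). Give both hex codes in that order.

40% tone:
  R: 107 + 0.4×(128−107) = 107 + 8.4 = 115.4 → 115
  G: 43 + 34 = 77 → 77
  B: 119 + 0.4×(128−119) = 119 + 3.6 = 122.6 → 123
  → #734D7B
9% tone:
  R: 107 + 0.09×(128−107) = 107 + 1.89 = 108.89 → 109
  G: 43 + 0.09×(128−43) = 43 + 7.65 = 50.65 → 51
  B: 119 + 0.09×(128−119) = 119 + 0.81 = 119.81 → 120
  → #6D3378

#734D7B, #6D3378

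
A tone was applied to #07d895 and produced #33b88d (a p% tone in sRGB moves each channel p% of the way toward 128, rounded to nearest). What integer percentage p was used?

36%

#07d895 is rgb(7, 216, 149); #33b88d is rgb(51, 184, 141).
On the R channel (widest range): 51 ≈ 7 + (p/100)(128 − 7), so p ≈ 100×(51 − 7)/(128 − 7) = 4400/121 = 36.36.
p = 36 reproduces all three channels after rounding.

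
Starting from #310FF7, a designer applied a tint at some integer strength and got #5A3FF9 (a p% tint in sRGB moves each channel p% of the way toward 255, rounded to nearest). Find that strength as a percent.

20%

#310FF7 is rgb(49, 15, 247); #5A3FF9 is rgb(90, 63, 249).
On the G channel (widest range): 63 ≈ 15 + (p/100)(255 − 15), so p ≈ 100×(63 − 15)/(255 − 15) = 4800/240 = 20.00.
p = 20 reproduces all three channels after rounding.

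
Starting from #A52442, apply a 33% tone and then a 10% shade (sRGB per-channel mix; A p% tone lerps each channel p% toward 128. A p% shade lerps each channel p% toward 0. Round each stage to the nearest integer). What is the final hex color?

#8A3B4D

#A52442 is rgb(165, 36, 66).
Per channel, c → c + 0.33(128 − c):
  R: 165 + 0.33×(128−165) = 165 − 12.21 = 152.79 → 153
  G: 36 + 0.33×(128−36) = 36 + 30.36 = 66.36 → 66
  B: 66 + 0.33×(128−66) = 66 + 20.46 = 86.46 → 86
After the tone: rgb(153, 66, 86) = #994256.
Lerp each channel 10% toward 0:
  R: 153 + 0.1×(0−153) = 153 − 15.3 = 137.7 → 138
  G: 66 + 0.1×(0−66) = 66 − 6.6 = 59.4 → 59
  B: 86 + 0.1×(0−86) = 86 − 8.6 = 77.4 → 77
rgb(138, 59, 77) = #8A3B4D.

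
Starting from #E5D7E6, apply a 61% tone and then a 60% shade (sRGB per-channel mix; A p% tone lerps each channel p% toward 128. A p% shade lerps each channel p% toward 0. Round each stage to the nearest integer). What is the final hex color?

#434143

#E5D7E6 is rgb(229, 215, 230).
Per channel, c → c + 0.61(128 − c):
  R: 229 + 0.61×(128−229) = 229 − 61.61 = 167.39 → 167
  G: 215 + 0.61×(128−215) = 215 − 53.07 = 161.93 → 162
  B: 230 + 0.61×(128−230) = 230 − 62.22 = 167.78 → 168
After the tone: rgb(167, 162, 168) = #A7A2A8.
Lerp each channel 60% toward 0:
  R: 167 + 0.6×(0−167) = 167 − 100.2 = 66.8 → 67
  G: 162 − 97.2 = 64.8 → 65
  B: 168 − 100.8 = 67.2 → 67
rgb(67, 65, 67) = #434143.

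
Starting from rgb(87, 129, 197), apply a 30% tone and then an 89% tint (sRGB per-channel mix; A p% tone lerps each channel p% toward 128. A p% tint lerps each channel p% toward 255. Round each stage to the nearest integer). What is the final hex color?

#eef1f6

Per channel, c → c + 0.3(128 − c):
  R: 87 + 12.3 = 99.3 → 99
  G: 129 + 0.3×(128−129) = 129 − 0.3 = 128.7 → 129
  B: 197 − 20.7 = 176.3 → 176
After the tone: rgb(99, 129, 176) = #6381b0.
An 89% tint moves each channel 89% toward 255:
  R: 99 + 138.84 = 237.84 → 238
  G: 129 + 112.14 = 241.14 → 241
  B: 176 + 70.31 = 246.31 → 246
rgb(238, 241, 246) = #eef1f6.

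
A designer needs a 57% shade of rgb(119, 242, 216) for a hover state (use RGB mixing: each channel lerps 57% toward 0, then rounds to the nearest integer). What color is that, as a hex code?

#33685d

Per channel, c → c + 0.57(0 − c):
  R: 119 + 0.57×(0−119) = 119 − 67.83 = 51.17 → 51
  G: 242 + 0.57×(0−242) = 242 − 137.94 = 104.06 → 104
  B: 216 − 123.12 = 92.88 → 93
rgb(51, 104, 93) = #33685d.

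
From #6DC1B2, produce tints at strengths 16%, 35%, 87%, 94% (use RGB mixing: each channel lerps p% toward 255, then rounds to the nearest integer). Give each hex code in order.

#84CBBE, #A0D7CD, #ECF7F5, #F6FBFA

#6DC1B2 is rgb(109, 193, 178).
16%: (109 + 23.36 = 132.36→132, 193 + 9.92 = 202.92→203, 178 + 12.32 = 190.32→190) → #84CBBE
35%: (109 + 51.1 = 160.1→160, 193 + 21.7 = 214.7→215, 178 + 26.95 = 204.95→205) → #A0D7CD
87%: (109 + 127.02 = 236.02→236, 193 + 53.94 = 246.94→247, 178 + 66.99 = 244.99→245) → #ECF7F5
94%: (109 + 137.24 = 246.24→246, 193 + 58.28 = 251.28→251, 178 + 72.38 = 250.38→250) → #F6FBFA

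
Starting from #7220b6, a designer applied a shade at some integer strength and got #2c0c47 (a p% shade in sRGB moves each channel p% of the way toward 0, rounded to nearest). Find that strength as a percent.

#7220b6 is rgb(114, 32, 182); #2c0c47 is rgb(44, 12, 71).
On the B channel (widest range): 71 ≈ 182 + (p/100)(0 − 182), so p ≈ 100×(71 − 182)/(0 − 182) = -11100/-182 = 60.99.
p = 61 reproduces all three channels after rounding.

61%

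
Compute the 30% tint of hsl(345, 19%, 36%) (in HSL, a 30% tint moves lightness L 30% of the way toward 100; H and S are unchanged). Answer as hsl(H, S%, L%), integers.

hsl(345, 19%, 55%)

L moves 30% from 36 toward 100: 36 + 19.2 = 55.2 → 55.
H and S are unchanged.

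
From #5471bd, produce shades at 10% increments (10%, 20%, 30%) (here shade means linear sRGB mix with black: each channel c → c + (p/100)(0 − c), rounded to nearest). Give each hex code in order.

#5471bd is rgb(84, 113, 189).
10%: (84 − 8.4 = 75.6→76, 113 − 11.3 = 101.7→102, 189 − 18.9 = 170.1→170) → #4c66aa
20%: (84 − 16.8 = 67.2→67, 113 − 22.6 = 90.4→90, 189 − 37.8 = 151.2→151) → #435a97
30%: (84 − 25.2 = 58.8→59, 113 − 33.9 = 79.1→79, 189 − 56.7 = 132.3→132) → #3b4f84

#4c66aa, #435a97, #3b4f84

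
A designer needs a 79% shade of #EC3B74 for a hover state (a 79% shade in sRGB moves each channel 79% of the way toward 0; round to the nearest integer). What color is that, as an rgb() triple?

#EC3B74 is rgb(236, 59, 116).
A 79% shade moves each channel 79% toward 0:
  R: 236 − 186.44 = 49.56 → 50
  G: 59 + 0.79×(0−59) = 59 − 46.61 = 12.39 → 12
  B: 116 + 0.79×(0−116) = 116 − 91.64 = 24.36 → 24

rgb(50, 12, 24)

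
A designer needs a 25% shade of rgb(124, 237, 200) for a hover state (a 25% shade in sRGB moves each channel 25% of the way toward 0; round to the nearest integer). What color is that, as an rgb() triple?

A 25% shade moves each channel 25% toward 0:
  R: 124 − 31 = 93 → 93
  G: 237 − 59.25 = 177.75 → 178
  B: 200 − 50 = 150 → 150

rgb(93, 178, 150)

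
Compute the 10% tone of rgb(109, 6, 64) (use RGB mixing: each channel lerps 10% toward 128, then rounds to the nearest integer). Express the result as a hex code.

#6f1246

A 10% tone moves each channel 10% toward 128:
  R: 109 + 1.9 = 110.9 → 111
  G: 6 + 0.1×(128−6) = 6 + 12.2 = 18.2 → 18
  B: 64 + 6.4 = 70.4 → 70
rgb(111, 18, 70) = #6f1246.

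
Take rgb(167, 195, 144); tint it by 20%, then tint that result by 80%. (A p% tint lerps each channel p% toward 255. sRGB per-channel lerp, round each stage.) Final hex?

A 20% tint moves each channel 20% toward 255:
  R: 167 + 0.2×(255−167) = 167 + 17.6 = 184.6 → 185
  G: 195 + 12 = 207 → 207
  B: 144 + 0.2×(255−144) = 144 + 22.2 = 166.2 → 166
After the tint: rgb(185, 207, 166) = #b9cfa6.
An 80% tint moves each channel 80% toward 255:
  R: 185 + 0.8×(255−185) = 185 + 56 = 241 → 241
  G: 207 + 0.8×(255−207) = 207 + 38.4 = 245.4 → 245
  B: 166 + 0.8×(255−166) = 166 + 71.2 = 237.2 → 237
rgb(241, 245, 237) = #f1f5ed.

#f1f5ed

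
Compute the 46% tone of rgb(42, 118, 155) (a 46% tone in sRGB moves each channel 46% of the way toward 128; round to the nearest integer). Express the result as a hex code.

Lerp each channel 46% toward 128:
  R: 42 + 0.46×(128−42) = 42 + 39.56 = 81.56 → 82
  G: 118 + 0.46×(128−118) = 118 + 4.6 = 122.6 → 123
  B: 155 + 0.46×(128−155) = 155 − 12.42 = 142.58 → 143
rgb(82, 123, 143) = #527b8f.

#527b8f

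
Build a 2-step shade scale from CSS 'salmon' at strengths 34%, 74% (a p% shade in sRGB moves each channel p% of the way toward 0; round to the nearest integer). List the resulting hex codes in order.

#a5544b, #41211e

CSS salmon is rgb(250, 128, 114).
34%: (250 − 85 = 165→165, 128 − 43.52 = 84.48→84, 114 − 38.76 = 75.24→75) → #a5544b
74%: (250 − 185 = 65→65, 128 − 94.72 = 33.28→33, 114 − 84.36 = 29.64→30) → #41211e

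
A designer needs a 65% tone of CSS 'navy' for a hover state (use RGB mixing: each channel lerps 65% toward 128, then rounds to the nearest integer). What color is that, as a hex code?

#535380

CSS navy is rgb(0, 0, 128).
A 65% tone moves each channel 65% toward 128:
  R: 0 + 83.2 = 83.2 → 83
  G: 0 + 83.2 = 83.2 → 83
  B: 128 + 0.65×(128−128) = 128 + 0 = 128 → 128
rgb(83, 83, 128) = #535380.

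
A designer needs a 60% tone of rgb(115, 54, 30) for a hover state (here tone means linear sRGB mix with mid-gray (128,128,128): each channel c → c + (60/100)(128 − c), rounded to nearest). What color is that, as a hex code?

Per channel, c → c + 0.6(128 − c):
  R: 115 + 0.6×(128−115) = 115 + 7.8 = 122.8 → 123
  G: 54 + 44.4 = 98.4 → 98
  B: 30 + 0.6×(128−30) = 30 + 58.8 = 88.8 → 89
rgb(123, 98, 89) = #7B6259.

#7B6259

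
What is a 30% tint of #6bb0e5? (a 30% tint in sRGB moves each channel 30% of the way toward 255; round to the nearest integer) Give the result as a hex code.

#97c8ed

#6bb0e5 is rgb(107, 176, 229).
A 30% tint moves each channel 30% toward 255:
  R: 107 + 0.3×(255−107) = 107 + 44.4 = 151.4 → 151
  G: 176 + 0.3×(255−176) = 176 + 23.7 = 199.7 → 200
  B: 229 + 7.8 = 236.8 → 237
rgb(151, 200, 237) = #97c8ed.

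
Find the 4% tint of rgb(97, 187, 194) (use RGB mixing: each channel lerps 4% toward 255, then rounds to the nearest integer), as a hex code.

#67bec4

Lerp each channel 4% toward 255:
  R: 97 + 0.04×(255−97) = 97 + 6.32 = 103.32 → 103
  G: 187 + 0.04×(255−187) = 187 + 2.72 = 189.72 → 190
  B: 194 + 0.04×(255−194) = 194 + 2.44 = 196.44 → 196
rgb(103, 190, 196) = #67bec4.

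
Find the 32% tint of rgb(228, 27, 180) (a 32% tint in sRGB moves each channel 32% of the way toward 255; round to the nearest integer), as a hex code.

A 32% tint moves each channel 32% toward 255:
  R: 228 + 0.32×(255−228) = 228 + 8.64 = 236.64 → 237
  G: 27 + 0.32×(255−27) = 27 + 72.96 = 99.96 → 100
  B: 180 + 0.32×(255−180) = 180 + 24 = 204 → 204
rgb(237, 100, 204) = #ed64cc.

#ed64cc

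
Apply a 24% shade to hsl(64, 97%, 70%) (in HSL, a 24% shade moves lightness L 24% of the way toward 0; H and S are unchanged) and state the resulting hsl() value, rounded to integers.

L moves 24% from 70 toward 0: 70 − 16.8 = 53.2 → 53.
H and S are unchanged.

hsl(64, 97%, 53%)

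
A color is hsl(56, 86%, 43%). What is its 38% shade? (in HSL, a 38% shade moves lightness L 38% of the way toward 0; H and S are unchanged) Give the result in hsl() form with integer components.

hsl(56, 86%, 27%)

L moves 38% from 43 toward 0: 43 − 16.34 = 26.66 → 27.
H and S are unchanged.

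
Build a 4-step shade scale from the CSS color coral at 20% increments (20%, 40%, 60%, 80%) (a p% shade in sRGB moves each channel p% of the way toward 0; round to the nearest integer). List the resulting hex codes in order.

CSS coral is rgb(255, 127, 80).
20%: (255 − 51 = 204→204, 127 − 25.4 = 101.6→102, 80 − 16 = 64→64) → #cc6640
40%: (255 − 102 = 153→153, 127 − 50.8 = 76.2→76, 80 − 32 = 48→48) → #994c30
60%: (255 − 153 = 102→102, 127 − 76.2 = 50.8→51, 80 − 48 = 32→32) → #663320
80%: (255 − 204 = 51→51, 127 − 101.6 = 25.4→25, 80 − 64 = 16→16) → #331910

#cc6640, #994c30, #663320, #331910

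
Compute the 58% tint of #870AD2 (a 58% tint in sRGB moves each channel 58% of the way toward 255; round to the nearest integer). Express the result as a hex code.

#870AD2 is rgb(135, 10, 210).
Per channel, c → c + 0.58(255 − c):
  R: 135 + 0.58×(255−135) = 135 + 69.6 = 204.6 → 205
  G: 10 + 142.1 = 152.1 → 152
  B: 210 + 26.1 = 236.1 → 236
rgb(205, 152, 236) = #CD98EC.

#CD98EC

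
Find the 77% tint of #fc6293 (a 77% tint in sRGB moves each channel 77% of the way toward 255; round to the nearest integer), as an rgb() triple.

#fc6293 is rgb(252, 98, 147).
Per channel, c → c + 0.77(255 − c):
  R: 252 + 0.77×(255−252) = 252 + 2.31 = 254.31 → 254
  G: 98 + 120.89 = 218.89 → 219
  B: 147 + 0.77×(255−147) = 147 + 83.16 = 230.16 → 230

rgb(254, 219, 230)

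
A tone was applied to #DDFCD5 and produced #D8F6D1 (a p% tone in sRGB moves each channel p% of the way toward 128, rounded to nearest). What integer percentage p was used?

5%

#DDFCD5 is rgb(221, 252, 213); #D8F6D1 is rgb(216, 246, 209).
On the G channel (widest range): 246 ≈ 252 + (p/100)(128 − 252), so p ≈ 100×(246 − 252)/(128 − 252) = -600/-124 = 4.84.
p = 5 reproduces all three channels after rounding.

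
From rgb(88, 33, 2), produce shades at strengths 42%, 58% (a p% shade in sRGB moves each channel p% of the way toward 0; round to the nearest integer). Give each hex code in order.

42%: (88 − 36.96 = 51.04→51, 33 − 13.86 = 19.14→19, 2 − 0.84 = 1.16→1) → #331301
58%: (88 − 51.04 = 36.96→37, 33 − 19.14 = 13.86→14, 2 − 1.16 = 0.84→1) → #250E01

#331301, #250E01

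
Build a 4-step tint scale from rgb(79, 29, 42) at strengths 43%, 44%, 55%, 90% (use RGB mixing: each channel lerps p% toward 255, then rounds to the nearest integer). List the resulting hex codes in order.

#9b7e86, #9c8088, #b0999f, #ede8ea

43%: (79 + 75.68 = 154.68→155, 29 + 97.18 = 126.18→126, 42 + 91.59 = 133.59→134) → #9b7e86
44%: (79 + 77.44 = 156.44→156, 29 + 99.44 = 128.44→128, 42 + 93.72 = 135.72→136) → #9c8088
55%: (79 + 96.8 = 175.8→176, 29 + 124.3 = 153.3→153, 42 + 117.15 = 159.15→159) → #b0999f
90%: (79 + 158.4 = 237.4→237, 29 + 203.4 = 232.4→232, 42 + 191.7 = 233.7→234) → #ede8ea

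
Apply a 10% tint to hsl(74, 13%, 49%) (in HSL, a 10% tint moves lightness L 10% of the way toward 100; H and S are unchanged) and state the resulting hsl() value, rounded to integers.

hsl(74, 13%, 54%)

L moves 10% from 49 toward 100: 49 + 5.1 = 54.1 → 54.
H and S are unchanged.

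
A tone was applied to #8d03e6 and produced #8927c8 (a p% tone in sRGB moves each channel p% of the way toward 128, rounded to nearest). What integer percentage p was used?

29%

#8d03e6 is rgb(141, 3, 230); #8927c8 is rgb(137, 39, 200).
On the G channel (widest range): 39 ≈ 3 + (p/100)(128 − 3), so p ≈ 100×(39 − 3)/(128 − 3) = 3600/125 = 28.80.
p = 29 reproduces all three channels after rounding.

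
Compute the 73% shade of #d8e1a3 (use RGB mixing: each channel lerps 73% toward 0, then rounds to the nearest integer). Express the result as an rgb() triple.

#d8e1a3 is rgb(216, 225, 163).
A 73% shade moves each channel 73% toward 0:
  R: 216 − 157.68 = 58.32 → 58
  G: 225 − 164.25 = 60.75 → 61
  B: 163 + 0.73×(0−163) = 163 − 118.99 = 44.01 → 44

rgb(58, 61, 44)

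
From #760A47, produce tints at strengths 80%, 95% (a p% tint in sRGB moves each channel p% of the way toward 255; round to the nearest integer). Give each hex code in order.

#E4CEDA, #F8F3F6

#760A47 is rgb(118, 10, 71).
80%: (118 + 109.6 = 227.6→228, 10 + 196 = 206→206, 71 + 147.2 = 218.2→218) → #E4CEDA
95%: (118 + 130.15 = 248.15→248, 10 + 232.75 = 242.75→243, 71 + 174.8 = 245.8→246) → #F8F3F6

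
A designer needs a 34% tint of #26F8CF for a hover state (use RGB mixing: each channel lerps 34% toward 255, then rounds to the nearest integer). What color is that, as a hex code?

#26F8CF is rgb(38, 248, 207).
Per channel, c → c + 0.34(255 − c):
  R: 38 + 0.34×(255−38) = 38 + 73.78 = 111.78 → 112
  G: 248 + 0.34×(255−248) = 248 + 2.38 = 250.38 → 250
  B: 207 + 16.32 = 223.32 → 223
rgb(112, 250, 223) = #70FADF.

#70FADF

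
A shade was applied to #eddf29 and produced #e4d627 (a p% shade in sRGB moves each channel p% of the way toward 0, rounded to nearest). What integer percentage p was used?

4%

#eddf29 is rgb(237, 223, 41); #e4d627 is rgb(228, 214, 39).
On the R channel (widest range): 228 ≈ 237 + (p/100)(0 − 237), so p ≈ 100×(228 − 237)/(0 − 237) = -900/-237 = 3.80.
p = 4 reproduces all three channels after rounding.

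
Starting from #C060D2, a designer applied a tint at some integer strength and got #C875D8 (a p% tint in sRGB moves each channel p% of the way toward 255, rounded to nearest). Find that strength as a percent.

13%

#C060D2 is rgb(192, 96, 210); #C875D8 is rgb(200, 117, 216).
On the G channel (widest range): 117 ≈ 96 + (p/100)(255 − 96), so p ≈ 100×(117 − 96)/(255 − 96) = 2100/159 = 13.21.
p = 13 reproduces all three channels after rounding.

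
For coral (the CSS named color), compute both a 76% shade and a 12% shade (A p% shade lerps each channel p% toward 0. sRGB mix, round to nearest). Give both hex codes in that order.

CSS coral is rgb(255, 127, 80).
76% shade:
  R: 255 + 0.76×(0−255) = 255 − 193.8 = 61.2 → 61
  G: 127 − 96.52 = 30.48 → 30
  B: 80 + 0.76×(0−80) = 80 − 60.8 = 19.2 → 19
  → #3D1E13
12% shade:
  R: 255 + 0.12×(0−255) = 255 − 30.6 = 224.4 → 224
  G: 127 + 0.12×(0−127) = 127 − 15.24 = 111.76 → 112
  B: 80 − 9.6 = 70.4 → 70
  → #E07046

#3D1E13, #E07046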